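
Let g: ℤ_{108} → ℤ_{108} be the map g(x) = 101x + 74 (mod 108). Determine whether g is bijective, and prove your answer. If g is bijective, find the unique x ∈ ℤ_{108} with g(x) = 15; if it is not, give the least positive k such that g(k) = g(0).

101

Recall: g is injective if g(a) = g(b) implies a = b.
If g(a) = g(b), then 101a ≡ 101b (mod 108). Because gcd(101, 108) = 1, we may cancel 101 to get a ≡ b (mod 108).
We now compute 101⁻¹ mod 108 explicitly. Euclid's algorithm: 108 = 1·101 + 7, 101 = 14·7 + 3, 7 = 2·3 + 1; back-substituting gives 1 = 77·101 − 72·108, so 101⁻¹ ≡ 77 (mod 108).
Then y ↦ 77(y − 74) is a two-sided inverse to g, so every y ∈ ℤ_{108} has a preimage.
So g is bijective.
Since g is bijective, we compute g⁻¹(15): solve 101x + 74 ≡ 15 (mod 108), i.e. 101x ≡ 49 (mod 108).
Multiplying by 101⁻¹ = 77 gives x ≡ 77·49 = 3773 = 34·108 + 101 ≡ 101 (mod 108).
Check: g(101) = 101·101 + 74 = 10275 = 95·108 + 15 ≡ 15 (mod 108).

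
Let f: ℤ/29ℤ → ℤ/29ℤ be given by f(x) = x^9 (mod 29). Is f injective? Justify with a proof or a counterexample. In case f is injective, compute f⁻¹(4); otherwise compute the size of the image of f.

5

Since 29 is prime, the nonzero elements of ℤ/29ℤ form a cyclic group of order 28.
As gcd(9, 28) = 1, raising to the 9th power is a bijection on this group: if u^9 ≡ v^9 then (uv^{−1})^9 = 1, and the only element of order dividing gcd(9, 28) = 1 is 1, so u = v.
With f(0) = 0 this makes f injective on all of ℤ/29ℤ, hence bijective (finite equal-size domain and codomain). In particular f is injective.
Since f is injective, we find the preimage of 4. The inverse of x ↦ x^9 on (ℤ/29ℤ)^× is x ↦ x^25, because 9·25 = 225 = 8·28 + 1 ≡ 1 (mod 28) and x^{28} = 1 for x ≠ 0 (Fermat). So f⁻¹(4) = 4^25 mod 29.
Repeated squaring mod 29: 4^1 ≡ 4, 4^2 ≡ 4² = 16, 4^4 ≡ 16² = 256 ≡ 24, 4^8 ≡ 24² = 576 ≡ 25, 4^16 ≡ 25² = 625 ≡ 16. Since 25 = 16 + 8 + 1, 4^25 ≡ 16·25·4: 16·25 = 400 ≡ 23, then 23·4 = 92 ≡ 5. So 4^25 ≡ 5 (mod 29).
Hence f⁻¹(4) = 5.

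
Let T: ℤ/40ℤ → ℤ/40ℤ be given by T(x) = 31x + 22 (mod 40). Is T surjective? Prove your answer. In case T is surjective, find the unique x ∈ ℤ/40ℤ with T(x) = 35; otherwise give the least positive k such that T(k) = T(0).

3

Since gcd(31, 40) = 1, 31 is invertible modulo 40. Euclid's algorithm: 40 = 1·31 + 9, 31 = 3·9 + 4, 9 = 2·4 + 1; back-substituting gives 1 = 31·31 − 24·40, so 31⁻¹ ≡ 31 (mod 40).
For any y ∈ ℤ/40ℤ, x = 31(y − 22) mod 40 satisfies T(x) = 31·31(y − 22) + 22 ≡ y (since 31·31 ≡ 1 mod 40). So every y has a preimage.
Thus T is surjective.
Since T is surjective, we compute T⁻¹(35): solve 31x + 22 ≡ 35 (mod 40), i.e. 31x ≡ 13 (mod 40).
Multiplying by 31⁻¹ = 31 gives x ≡ 31·13 = 403 = 10·40 + 3 ≡ 3 (mod 40).
Check: T(3) = 31·3 + 22 = 115 = 2·40 + 35 ≡ 35 (mod 40).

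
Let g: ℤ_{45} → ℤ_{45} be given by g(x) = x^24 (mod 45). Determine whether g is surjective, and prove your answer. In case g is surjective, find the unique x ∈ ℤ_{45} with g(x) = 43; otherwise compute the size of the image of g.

g(1) = 1^24 = 1.
g(2): Repeated squaring mod 45: 2^1 ≡ 2, 2^2 ≡ 2² = 4, 2^4 ≡ 4² = 16, 2^8 ≡ 16² = 256 ≡ 31, 2^16 ≡ 31² = 961 ≡ 16. Since 24 = 16 + 8, 2^24 ≡ 16·31: 16·31 = 496 ≡ 1. So 2^24 ≡ 1 (mod 45).
So g(1) = g(2) = 1 while 1 ≠ 2, therefore g is not injective.
A non-injective map from the 45-element set ℤ_{45} to itself takes at most 44 distinct values, so it cannot be surjective. Hence g is not surjective.
Since g is not surjective, we determine |image(g)|. Computing x^24 mod 45 for each x (by repeated squaring, reducing mod 45 at every step), the values g(0), g(1), …, g(44) are: 0, 1, 1, 36, 1, 10, 36, 1, 1, 36, 10, 1, 36, 1, 1, 0, 1, 1, 36, 1, 10, 36, 1, 1, 36, 10, 1, 36, 1, 1, 0, 1, 1, 36, 1, 10, 36, 1, 1, 36, 10, 1, 36, 1, 1.
The distinct values are {0, 1, 10, 36}; there are 4 of them.

4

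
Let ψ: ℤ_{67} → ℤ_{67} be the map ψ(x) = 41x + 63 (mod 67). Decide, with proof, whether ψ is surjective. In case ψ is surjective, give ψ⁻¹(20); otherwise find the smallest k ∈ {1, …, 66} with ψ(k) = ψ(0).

30

Since gcd(41, 67) = 1, 41 is invertible modulo 67. Euclid's algorithm: 67 = 1·41 + 26, 41 = 1·26 + 15, 26 = 1·15 + 11, 15 = 1·11 + 4, 11 = 2·4 + 3, 4 = 1·3 + 1; back-substituting gives 1 = 18·41 − 11·67, so 41⁻¹ ≡ 18 (mod 67).
Then y ↦ 18(y − 63) is a two-sided inverse to ψ, so every y ∈ ℤ_{67} has a preimage.
Hence ψ is surjective.
Since ψ is surjective, we compute ψ⁻¹(20): solve 41x + 63 ≡ 20 (mod 67), i.e. 41x ≡ 24 (mod 67).
Multiplying by 41⁻¹ = 18 gives x ≡ 18·24 = 432 = 6·67 + 30 ≡ 30 (mod 67).
Check: ψ(30) = 41·30 + 63 = 1293 = 19·67 + 20 ≡ 20 (mod 67).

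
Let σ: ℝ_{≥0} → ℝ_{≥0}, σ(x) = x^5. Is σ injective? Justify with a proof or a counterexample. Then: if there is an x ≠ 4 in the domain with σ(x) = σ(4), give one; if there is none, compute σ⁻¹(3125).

5

On ℝ_{≥0}, x ↦ x^5 is strictly increasing, so σ(s) = σ(t) forces s = t. Therefore σ is injective.
Since x ↦ x^5 is strictly increasing on ℝ_{≥0}, it is injective there, so no x ≠ 4 in the domain has σ(x) = σ(4). We therefore compute σ⁻¹(3125) = 3125^{1/5} = 5 (indeed 5^5 = 3125).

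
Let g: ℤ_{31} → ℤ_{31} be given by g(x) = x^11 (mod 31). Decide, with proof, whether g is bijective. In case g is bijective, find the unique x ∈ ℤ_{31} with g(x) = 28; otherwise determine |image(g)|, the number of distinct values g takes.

Since 31 is prime, the nonzero elements of ℤ_{31} form a cyclic group of order 30.
As gcd(11, 30) = 1, raising to the 11th power is a bijection on this group: if s^11 ≡ t^11 then (st^{−1})^11 = 1, and the only element of order dividing gcd(11, 30) = 1 is 1, so s = t.
With g(0) = 0 this makes g injective on all of ℤ_{31}, hence bijective (finite equal-size domain and codomain). In particular g is bijective.
Since g is bijective, we find the preimage of 28. The inverse of x ↦ x^11 on (ℤ_{31})^× is x ↦ x^11, because 11·11 = 121 = 4·30 + 1 ≡ 1 (mod 30) and x^{30} = 1 for x ≠ 0 (Fermat). So g⁻¹(28) = 28^11 mod 31.
Repeated squaring mod 31: 28^1 ≡ 28, 28^2 ≡ 28² = 784 ≡ 9, 28^4 ≡ 9² = 81 ≡ 19, 28^8 ≡ 19² = 361 ≡ 20. Since 11 = 8 + 2 + 1, 28^11 ≡ 20·9·28: 20·9 = 180 ≡ 25, then 25·28 = 700 ≡ 18. So 28^11 ≡ 18 (mod 31).
Hence g⁻¹(28) = 18.

18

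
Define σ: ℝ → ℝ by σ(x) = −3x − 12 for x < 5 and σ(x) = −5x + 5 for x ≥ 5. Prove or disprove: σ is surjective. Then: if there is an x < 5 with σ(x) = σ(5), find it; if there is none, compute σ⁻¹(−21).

Both pieces are strictly decreasing (slopes −3 and −5), so each is injective on its own interval.
The left piece maps (−∞, 5) onto (−27, ∞); the right piece maps [5, ∞) onto (−∞, −20].
The union (−27, ∞) ∪ (−∞, −20] covers ℝ, so σ is surjective.
For the follow-up: the images overlap, so an x < 5 with σ(x) = σ(5) exists. σ(5) = −20; solving −3x − 12 = −20 for x < 5 gives x = (−20 + 12)/(−3) = 8/3.

8/3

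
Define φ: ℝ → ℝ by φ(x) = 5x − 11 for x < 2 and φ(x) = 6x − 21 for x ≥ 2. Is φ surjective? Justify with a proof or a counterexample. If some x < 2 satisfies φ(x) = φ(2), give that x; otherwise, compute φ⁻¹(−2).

2/5

Both pieces are strictly increasing (slopes 5 and 6), so each is injective on its own interval.
The left piece maps (−∞, 2) onto (−∞, −1); the right piece maps [2, ∞) onto [−9, ∞).
The union (−∞, −1) ∪ [−9, ∞) covers ℝ, so φ is surjective.
For the follow-up: the images overlap, so an x < 2 with φ(x) = φ(2) exists. φ(2) = −9; solving 5x − 11 = −9 for x < 2 gives x = (−9 + 11)/5 = 2/5.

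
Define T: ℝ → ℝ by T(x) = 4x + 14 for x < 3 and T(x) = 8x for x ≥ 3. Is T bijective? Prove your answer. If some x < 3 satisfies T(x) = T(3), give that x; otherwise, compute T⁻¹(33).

5/2

Both pieces are strictly increasing (slopes 4 and 8), so each is injective on its own interval.
The left piece maps (−∞, 3) onto (−∞, 26); the right piece maps [3, ∞) onto [24, ∞).
These images overlap. In particular T(3) = 24 (right piece), and solving 4x + 14 = 24 on the left piece gives x = 5/2 < 3.
So T(5/2) = T(3) with 5/2 ≠ 3, and T is not injective, hence not bijective. This x = 5/2 is the requested value below 3.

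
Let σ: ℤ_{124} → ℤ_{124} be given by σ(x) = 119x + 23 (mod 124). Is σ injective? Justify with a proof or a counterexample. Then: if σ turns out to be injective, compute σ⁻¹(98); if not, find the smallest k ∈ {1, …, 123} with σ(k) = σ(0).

Recall: σ is injective when σ(x_1) = σ(x_2) forces x_1 = x_2.
Suppose σ(x_1) = σ(x_2) in ℤ_{124}. Then 119x_1 + 23 ≡ 119x_2 + 23 (mod 124), therefore 119(x_1 − x_2) ≡ 0 (mod 124).
Since gcd(119, 124) = 1, 119 is invertible modulo 124, therefore x_1 − x_2 ≡ 0 (mod 124), i.e. x_1 = x_2.
So σ is injective.
We now compute 119⁻¹ mod 124 explicitly. Euclid's algorithm: 124 = 1·119 + 5, 119 = 23·5 + 4, 5 = 1·4 + 1; back-substituting gives 1 = 99·119 − 95·124, so 119⁻¹ ≡ 99 (mod 124).
Since σ is injective, we compute σ⁻¹(98): solve 119x + 23 ≡ 98 (mod 124), i.e. 119x ≡ 75 (mod 124).
Multiplying by 119⁻¹ = 99 gives x ≡ 99·75 = 7425 = 59·124 + 109 ≡ 109 (mod 124).
Check: σ(109) = 119·109 + 23 = 12994 = 104·124 + 98 ≡ 98 (mod 124).

109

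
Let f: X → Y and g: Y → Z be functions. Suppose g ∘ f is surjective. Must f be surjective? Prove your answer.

not surjective

No. Take X = {1, 2}, Y = {1, 2, 3}, Z = {1}, f(a) = 1 for every a ∈ X, and g(b) = 1 for every b ∈ Y.
Then g ∘ f is surjective onto {1}, but 3 ∈ Y has no preimage under f, so f is not surjective.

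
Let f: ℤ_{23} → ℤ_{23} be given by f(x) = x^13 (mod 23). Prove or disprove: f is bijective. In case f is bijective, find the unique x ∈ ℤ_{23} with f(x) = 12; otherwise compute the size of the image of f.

Since 23 is prime, the nonzero elements of ℤ_{23} form a cyclic group of order 22.
As gcd(13, 22) = 1, raising to the 13th power is a bijection on this group: if x_1^13 ≡ x_2^13 then (x_1x_2^{−1})^13 = 1, and the only element of order dividing gcd(13, 22) = 1 is 1, so x_1 = x_2.
With f(0) = 0 this makes f injective on all of ℤ_{23}, hence bijective (finite equal-size domain and codomain). In particular f is bijective.
Since f is bijective, we find the preimage of 12. The inverse of x ↦ x^13 on (ℤ_{23})^× is x ↦ x^17, because 13·17 = 221 = 10·22 + 1 ≡ 1 (mod 22) and x^{22} = 1 for x ≠ 0 (Fermat). So f⁻¹(12) = 12^17 mod 23.
Repeated squaring mod 23: 12^1 ≡ 12, 12^2 ≡ 12² = 144 ≡ 6, 12^4 ≡ 6² = 36 ≡ 13, 12^8 ≡ 13² = 169 ≡ 8, 12^16 ≡ 8² = 64 ≡ 18. Since 17 = 16 + 1, 12^17 ≡ 18·12: 18·12 = 216 ≡ 9. So 12^17 ≡ 9 (mod 23).
Hence f⁻¹(12) = 9.

9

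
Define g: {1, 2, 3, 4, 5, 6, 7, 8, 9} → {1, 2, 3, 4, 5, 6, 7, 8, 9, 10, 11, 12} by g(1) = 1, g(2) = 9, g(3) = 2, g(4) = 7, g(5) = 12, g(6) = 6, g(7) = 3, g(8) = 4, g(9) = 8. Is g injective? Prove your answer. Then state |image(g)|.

9

The values g(1), …, g(9) are 1, 9, 2, 7, 12, 6, 3, 4, 8 — all distinct.
So g(a) = g(b) only when a = b, and g is injective.
The image of g is {1, 2, 3, 4, 6, 7, 8, 9, 12}, which has 9 elements.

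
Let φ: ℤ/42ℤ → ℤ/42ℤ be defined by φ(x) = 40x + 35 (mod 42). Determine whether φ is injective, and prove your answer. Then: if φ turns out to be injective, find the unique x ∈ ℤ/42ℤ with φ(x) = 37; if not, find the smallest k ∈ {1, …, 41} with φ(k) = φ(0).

We have gcd(40, 42) = 2 > 1. Taking s = 0 and t = 21: φ(0) = 35 and φ(21) = 40·21 + 35 = 875 ≡ 35 (mod 42).
So φ(0) = φ(21) while 0 ≠ 21, hence φ is not injective.
Since φ is not injective, we find the least positive k with φ(k) = φ(0): this means 40k ≡ 0 (mod 42), i.e. 42 ∣ 40k. Since gcd(40, 42) = 2, dividing through by 2 this holds exactly when 21 ∣ 20k, and as gcd(20, 21) = 1, exactly when 21 ∣ k.
The smallest positive such k is 21.

21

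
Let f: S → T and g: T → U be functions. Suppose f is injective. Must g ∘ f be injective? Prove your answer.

No. Take S = T = U = {0, 1}, f = identity (injective), and g(x) = 0 for every x.
Then (g ∘ f)(0) = 0 = (g ∘ f)(1) with 0 ≠ 1, so g ∘ f is not injective.

not injective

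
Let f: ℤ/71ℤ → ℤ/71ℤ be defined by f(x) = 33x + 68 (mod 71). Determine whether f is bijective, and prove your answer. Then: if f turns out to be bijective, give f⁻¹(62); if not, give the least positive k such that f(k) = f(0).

45

Recall: f is injective if f(u) = f(v) implies u = v.
Suppose f(u) = f(v) in ℤ/71ℤ. Then 33u + 68 ≡ 33v + 68 (mod 71), thus 33(u − v) ≡ 0 (mod 71).
Since gcd(33, 71) = 1, 33 is invertible modulo 71, therefore u − v ≡ 0 (mod 71), i.e. u = v.
We now compute 33⁻¹ mod 71 explicitly. Euclid's algorithm: 71 = 2·33 + 5, 33 = 6·5 + 3, 5 = 1·3 + 2, 3 = 1·2 + 1; back-substituting gives 1 = 28·33 − 13·71, so 33⁻¹ ≡ 28 (mod 71).
For any y ∈ ℤ/71ℤ, x = 28(y − 68) mod 71 satisfies f(x) = 33·28(y − 68) + 68 ≡ y (since 33·28 ≡ 1 mod 71). So every y has a preimage.
Thus f is bijective.
Since f is bijective, we find f⁻¹(62): we need 33x ≡ 62 − 68 ≡ 65 (mod 71). Using 33⁻¹ = 28: x ≡ 28·65 = 1820 = 25·71 + 45, so x = 45.
Check: f(45) = 33·45 + 68 = 1553 = 21·71 + 62 ≡ 62 (mod 71).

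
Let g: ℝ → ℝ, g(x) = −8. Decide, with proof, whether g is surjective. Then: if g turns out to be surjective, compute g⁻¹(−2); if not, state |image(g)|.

1

Recall that g is surjective if every y in the codomain equals g(x) for some x in the domain.
g(x) = −8 for all x, so −7 has no preimage and g is not surjective.
Since g is not surjective, we state |image(g)|: the image of g is {−8}, which has 1 element.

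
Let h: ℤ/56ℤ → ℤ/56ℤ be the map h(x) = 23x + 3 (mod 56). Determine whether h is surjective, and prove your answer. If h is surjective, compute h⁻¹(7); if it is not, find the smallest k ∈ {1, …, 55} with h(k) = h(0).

Since gcd(23, 56) = 1, 23 is invertible modulo 56. Euclid's algorithm: 56 = 2·23 + 10, 23 = 2·10 + 3, 10 = 3·3 + 1; back-substituting gives 1 = 39·23 − 16·56, so 23⁻¹ ≡ 39 (mod 56).
Then y ↦ 39(y − 3) is a two-sided inverse to h, so every y ∈ ℤ/56ℤ has a preimage.
Thus h is surjective.
Since h is surjective, we find h⁻¹(7): we need 23x ≡ 7 − 3 ≡ 4 (mod 56). Using 23⁻¹ = 39: x ≡ 39·4 = 156 = 2·56 + 44, so x = 44.
Check: h(44) = 23·44 + 3 = 1015 = 18·56 + 7 ≡ 7 (mod 56).

44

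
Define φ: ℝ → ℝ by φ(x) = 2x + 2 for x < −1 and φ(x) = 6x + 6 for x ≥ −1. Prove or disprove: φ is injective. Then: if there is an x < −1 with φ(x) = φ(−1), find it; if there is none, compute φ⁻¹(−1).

-3/2

Both pieces are strictly increasing (slopes 2 and 6), so each is injective on its own interval.
The left piece maps (−∞, −1) onto (−∞, 0); the right piece maps [−1, ∞) onto [0, ∞).
These images are disjoint, so no value is attained by both pieces. Hence φ is injective.
Because the two images are disjoint, no x < −1 has φ(x) = φ(−1), so we compute φ⁻¹(−1): −1 lies in (−∞, 0), so solve 2x + 2 = −1: x = (−1 − 2)/2 = −3/2.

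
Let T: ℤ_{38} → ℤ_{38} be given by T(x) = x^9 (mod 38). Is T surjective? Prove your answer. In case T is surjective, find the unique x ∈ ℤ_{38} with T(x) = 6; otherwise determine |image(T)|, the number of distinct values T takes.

T(1) = 1^9 = 1.
T(5): Repeated squaring mod 38: 5^1 ≡ 5, 5^2 ≡ 5² = 25, 5^4 ≡ 25² = 625 ≡ 17, 5^8 ≡ 17² = 289 ≡ 23. Since 9 = 8 + 1, 5^9 ≡ 23·5: 23·5 = 115 ≡ 1. So 5^9 ≡ 1 (mod 38).
So T(1) = T(5) = 1 while 1 ≠ 5, therefore T is not injective.
A non-injective map from the 38-element set ℤ_{38} to itself takes at most 37 distinct values, so it cannot be surjective. Therefore T is not surjective.
Since T is not surjective, we determine |image(T)|. Computing x^9 mod 38 for each x (by repeated squaring, reducing mod 38 at every step), the values T(0), T(1), …, T(37) are: 0, 1, 18, 37, 20, 1, 20, 1, 18, 1, 18, 1, 18, 37, 18, 37, 20, 1, 18, 19, 20, 37, 18, 1, 20, 1, 20, 37, 20, 37, 20, 37, 18, 37, 18, 1, 20, 37.
The distinct values are {0, 1, 18, 19, 20, 37}; there are 6 of them.

6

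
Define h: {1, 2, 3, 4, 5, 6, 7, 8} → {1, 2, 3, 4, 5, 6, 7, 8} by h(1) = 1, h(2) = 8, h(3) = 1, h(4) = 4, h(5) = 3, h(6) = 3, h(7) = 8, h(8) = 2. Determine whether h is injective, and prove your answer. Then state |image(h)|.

5

h(1) = 1 = h(3) with 1 ≠ 3, so h is not injective.
The image of h is {1, 2, 3, 4, 8}, which has 5 elements.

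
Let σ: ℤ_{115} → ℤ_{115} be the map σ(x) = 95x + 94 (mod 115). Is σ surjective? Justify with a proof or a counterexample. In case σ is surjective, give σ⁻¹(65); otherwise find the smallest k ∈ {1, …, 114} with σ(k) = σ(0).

23

By definition, surjectivity means every element of the codomain has a preimage under σ.
Since gcd(95, 115) = 5, we have 95x ≡ 0 (mod 5) for all x, so σ(x) ≡ 4 (mod 5).
But 0 ≢ 4 (mod 5), so 0 ∈ ℤ_{115} has no preimage. Therefore σ is not surjective.
Since σ is not surjective, we find the least positive k with σ(k) = σ(0): this means 95k ≡ 0 (mod 115), i.e. 115 ∣ 95k. Since gcd(95, 115) = 5, dividing through by 5 this holds exactly when 23 ∣ 19k, and as gcd(19, 23) = 1, exactly when 23 ∣ k.
The smallest positive such k is 23.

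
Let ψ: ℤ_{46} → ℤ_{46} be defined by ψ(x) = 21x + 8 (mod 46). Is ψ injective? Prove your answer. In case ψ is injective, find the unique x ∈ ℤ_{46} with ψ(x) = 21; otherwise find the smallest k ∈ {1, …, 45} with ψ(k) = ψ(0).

If ψ(a) = ψ(b), then 21a ≡ 21b (mod 46). Because gcd(21, 46) = 1, we may cancel 21 to get a ≡ b (mod 46).
Therefore ψ is injective.
We now compute 21⁻¹ mod 46 explicitly. Euclid's algorithm: 46 = 2·21 + 4, 21 = 5·4 + 1; back-substituting gives 1 = 11·21 − 5·46, so 21⁻¹ ≡ 11 (mod 46).
Since ψ is injective, we find ψ⁻¹(21): we need 21x ≡ 21 − 8 ≡ 13 (mod 46). Using 21⁻¹ = 11: x ≡ 11·13 = 143 = 3·46 + 5, so x = 5.
Check: ψ(5) = 21·5 + 8 = 113 = 2·46 + 21 ≡ 21 (mod 46).

5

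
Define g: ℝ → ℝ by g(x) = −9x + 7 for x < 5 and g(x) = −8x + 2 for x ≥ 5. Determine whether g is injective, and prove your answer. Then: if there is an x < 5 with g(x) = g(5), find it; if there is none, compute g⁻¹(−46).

6

Both pieces are strictly decreasing (slopes −9 and −8), so each is injective on its own interval.
The left piece maps (−∞, 5) onto (−38, ∞); the right piece maps [5, ∞) onto (−∞, −38].
These images are disjoint, so no value is attained by both pieces. Hence g is injective.
Because the two images are disjoint, no x < 5 has g(x) = g(5), so we compute g⁻¹(−46): −46 lies in (−∞, −38], so solve −8x + 2 = −46: x = (−46 − 2)/(−8) = 6.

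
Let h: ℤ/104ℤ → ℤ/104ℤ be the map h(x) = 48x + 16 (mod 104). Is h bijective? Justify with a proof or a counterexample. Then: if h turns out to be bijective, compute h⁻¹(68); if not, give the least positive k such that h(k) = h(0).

Recall: h is injective when h(a) = h(b) forces a = b.
We have gcd(48, 104) = 8 > 1. Taking a = 0 and b = 13: h(0) = 16 and h(13) = 48·13 + 16 = 640 ≡ 16 (mod 104).
So h(0) = h(13) while 0 ≠ 13, therefore h is not injective, hence not bijective.
Since h is not bijective, we find the least positive k with h(k) = h(0): this means 48k ≡ 0 (mod 104), i.e. 104 ∣ 48k. Since gcd(48, 104) = 8, dividing through by 8 this holds exactly when 13 ∣ 6k, and as gcd(6, 13) = 1, exactly when 13 ∣ k.
The smallest positive such k is 13.

13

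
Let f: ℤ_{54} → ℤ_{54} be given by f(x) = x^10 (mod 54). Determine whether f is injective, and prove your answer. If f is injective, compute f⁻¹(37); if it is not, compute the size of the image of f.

20

f(0) = 0^10 = 0.
f(6): Repeated squaring mod 54: 6^1 ≡ 6, 6^2 ≡ 6² = 36, 6^4 ≡ 36² = 1296 ≡ 0, 6^8 ≡ 0² = 0. Since 10 = 8 + 2, 6^10 ≡ 0·36: 0·36 = 0. So 6^10 ≡ 0 (mod 54).
So f(0) = f(6) = 0 while 0 ≠ 6, therefore f is not injective.
Since f is not injective, we determine |image(f)|. Computing x^10 mod 54 for each x (by repeated squaring, reducing mod 54 at every step), the values f(0), f(1), …, f(53) are: 0, 1, 52, 27, 4, 49, 0, 7, 46, 27, 10, 43, 0, 13, 40, 27, 16, 37, 0, 19, 34, 27, 22, 31, 0, 25, 28, 27, 28, 25, 0, 31, 22, 27, 34, 19, 0, 37, 16, 27, 40, 13, 0, 43, 10, 27, 46, 7, 0, 49, 4, 27, 52, 1.
The distinct values are {0, 1, 4, 7, 10, 13, 16, 19, 22, 25, 27, 28, 31, 34, 37, 40, 43, 46, 49, 52}; there are 20 of them.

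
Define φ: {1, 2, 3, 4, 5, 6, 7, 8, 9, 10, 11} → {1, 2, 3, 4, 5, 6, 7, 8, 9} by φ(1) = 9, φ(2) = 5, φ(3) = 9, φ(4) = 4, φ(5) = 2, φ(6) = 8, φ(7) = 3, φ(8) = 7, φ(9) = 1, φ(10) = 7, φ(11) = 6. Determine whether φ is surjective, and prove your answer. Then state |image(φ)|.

Every element of the codomain has a preimage: 1 = φ(9), 2 = φ(5), 3 = φ(7), 4 = φ(4), 5 = φ(2), 6 = φ(11), 7 = φ(8), 8 = φ(6), 9 = φ(1).
So φ is surjective.
The image of φ is {1, 2, 3, 4, 5, 6, 7, 8, 9}, which has 9 elements.

9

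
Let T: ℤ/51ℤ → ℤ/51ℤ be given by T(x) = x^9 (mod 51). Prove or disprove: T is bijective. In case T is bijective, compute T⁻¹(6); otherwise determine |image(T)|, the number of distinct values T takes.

45

Computing x^9 mod 51 for each x (by repeated squaring, reducing mod 51 at every step), the values T(0), T(1), …, T(50) are: 0, 1, 2, 48, 4, 29, 45, 10, 8, 9, 7, 23, 39, 13, 20, 15, 16, 17, 18, 19, 14, 21, 46, 11, 27, 25, 26, 24, 40, 5, 30, 37, 32, 33, 34, 35, 36, 31, 38, 12, 28, 44, 42, 43, 41, 6, 22, 47, 3, 49, 50.
Every element of ℤ/51ℤ appears exactly once in this list, so T is a bijection, and in particular bijective.
Since T is bijective, we read off the preimage of 6 from the same table: T(45) = 6, so T⁻¹(6) = 45.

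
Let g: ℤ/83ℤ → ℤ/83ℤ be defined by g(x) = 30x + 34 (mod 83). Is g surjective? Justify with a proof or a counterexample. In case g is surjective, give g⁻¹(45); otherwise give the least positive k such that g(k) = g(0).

By definition, g is surjective if every y in the codomain equals g(x) for some x in the domain.
Since gcd(30, 83) = 1, 30 is invertible modulo 83. Euclid's algorithm: 83 = 2·30 + 23, 30 = 1·23 + 7, 23 = 3·7 + 2, 7 = 3·2 + 1; back-substituting gives 1 = 36·30 − 13·83, so 30⁻¹ ≡ 36 (mod 83).
Then y ↦ 36(y − 34) is a two-sided inverse to g, so every y ∈ ℤ/83ℤ has a preimage.
Hence g is surjective.
Since g is surjective, we find g⁻¹(45): we need 30x ≡ 45 − 34 ≡ 11 (mod 83). Using 30⁻¹ = 36: x ≡ 36·11 = 396 = 4·83 + 64, so x = 64.
Check: g(64) = 30·64 + 34 = 1954 = 23·83 + 45 ≡ 45 (mod 83).

64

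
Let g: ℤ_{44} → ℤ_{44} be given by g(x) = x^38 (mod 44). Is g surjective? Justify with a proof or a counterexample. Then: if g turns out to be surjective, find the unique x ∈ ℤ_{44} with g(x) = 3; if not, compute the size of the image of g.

g(10): Repeated squaring mod 44: 10^1 ≡ 10, 10^2 ≡ 10² = 100 ≡ 12, 10^4 ≡ 12² = 144 ≡ 12, 10^8 ≡ 12² = 144 ≡ 12, 10^16 ≡ 12² = 144 ≡ 12, 10^32 ≡ 12² = 144 ≡ 12. Since 38 = 32 + 4 + 2, 10^38 ≡ 12·12·12: 12·12 = 144 ≡ 12, then 12·12 = 144 ≡ 12. So 10^38 ≡ 12 (mod 44).
g(12): Repeated squaring mod 44: 12^1 ≡ 12, 12^2 ≡ 12² = 144 ≡ 12, 12^4 ≡ 12² = 144 ≡ 12, 12^8 ≡ 12² = 144 ≡ 12, 12^16 ≡ 12² = 144 ≡ 12, 12^32 ≡ 12² = 144 ≡ 12. Since 38 = 32 + 4 + 2, 12^38 ≡ 12·12·12: 12·12 = 144 ≡ 12, then 12·12 = 144 ≡ 12. So 12^38 ≡ 12 (mod 44).
So g(10) = g(12) = 12 while 10 ≠ 12, hence g is not injective.
A non-injective map from the 44-element set ℤ_{44} to itself takes at most 43 distinct values, so it cannot be surjective. Therefore g is not surjective.
Since g is not surjective, we determine |image(g)|. Computing x^38 mod 44 for each x (by repeated squaring, reducing mod 44 at every step), the values g(0), g(1), …, g(43) are: 0, 1, 36, 5, 20, 37, 4, 9, 16, 25, 12, 33, 12, 25, 16, 9, 4, 37, 20, 5, 36, 1, 0, 1, 36, 5, 20, 37, 4, 9, 16, 25, 12, 33, 12, 25, 16, 9, 4, 37, 20, 5, 36, 1.
The distinct values are {0, 1, 4, 5, 9, 12, 16, 20, 25, 33, 36, 37}; there are 12 of them.

12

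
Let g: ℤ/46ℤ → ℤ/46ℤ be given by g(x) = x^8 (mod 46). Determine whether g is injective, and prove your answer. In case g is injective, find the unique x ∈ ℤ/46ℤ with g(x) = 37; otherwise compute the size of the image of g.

g(22): Repeated squaring mod 46: 22^1 ≡ 22, 22^2 ≡ 22² = 484 ≡ 24, 22^4 ≡ 24² = 576 ≡ 24, 22^8 ≡ 24² = 576 ≡ 24. So 22^8 ≡ 24 (mod 46).
g(24): Repeated squaring mod 46: 24^1 ≡ 24, 24^2 ≡ 24² = 576 ≡ 24, 24^4 ≡ 24² = 576 ≡ 24, 24^8 ≡ 24² = 576 ≡ 24. So 24^8 ≡ 24 (mod 46).
So g(22) = g(24) = 24 while 22 ≠ 24, therefore g is not injective.
Since g is not injective, we determine |image(g)|. Computing x^8 mod 46 for each x (by repeated squaring, reducing mod 46 at every step), the values g(0), g(1), …, g(45) are: 0, 1, 26, 29, 32, 39, 18, 35, 4, 13, 2, 31, 8, 25, 36, 27, 12, 41, 16, 9, 6, 3, 24, 23, 24, 3, 6, 9, 16, 41, 12, 27, 36, 25, 8, 31, 2, 13, 4, 35, 18, 39, 32, 29, 26, 1.
The distinct values are {0, 1, 2, 3, 4, 6, 8, 9, 12, 13, 16, 18, 23, 24, 25, 26, 27, 29, 31, 32, 35, 36, 39, 41}; there are 24 of them.

24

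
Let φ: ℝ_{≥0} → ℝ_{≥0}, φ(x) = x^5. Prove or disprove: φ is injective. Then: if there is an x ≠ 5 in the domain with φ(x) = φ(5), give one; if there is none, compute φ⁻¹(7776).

On ℝ_{≥0}, x ↦ x^5 is strictly increasing, so φ(u) = φ(v) forces u = v. So φ is injective.
Since x ↦ x^5 is strictly increasing on ℝ_{≥0}, it is injective there, so no x ≠ 5 in the domain has φ(x) = φ(5). We therefore compute φ⁻¹(7776) = 7776^{1/5} = 6 (indeed 6^5 = 7776).

6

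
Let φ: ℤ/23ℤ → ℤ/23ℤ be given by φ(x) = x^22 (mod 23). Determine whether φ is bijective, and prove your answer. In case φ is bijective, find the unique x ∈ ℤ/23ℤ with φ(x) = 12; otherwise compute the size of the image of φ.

φ(1) = 1^22 = 1.
φ(2): Repeated squaring mod 23: 2^1 ≡ 2, 2^2 ≡ 2² = 4, 2^4 ≡ 4² = 16, 2^8 ≡ 16² = 256 ≡ 3, 2^16 ≡ 3² = 9. Since 22 = 16 + 4 + 2, 2^22 ≡ 9·16·4: 9·16 = 144 ≡ 6, then 6·4 = 24 ≡ 1. So 2^22 ≡ 1 (mod 23).
So φ(1) = φ(2) = 1 while 1 ≠ 2, therefore φ is not injective, hence not bijective.
Since φ is not bijective, we determine |image(φ)|. Computing x^22 mod 23 for each x (by repeated squaring, reducing mod 23 at every step), the values φ(0), φ(1), …, φ(22) are: 0, 1, 1, 1, 1, 1, 1, 1, 1, 1, 1, 1, 1, 1, 1, 1, 1, 1, 1, 1, 1, 1, 1.
The distinct values are {0, 1}; there are 2 of them.

2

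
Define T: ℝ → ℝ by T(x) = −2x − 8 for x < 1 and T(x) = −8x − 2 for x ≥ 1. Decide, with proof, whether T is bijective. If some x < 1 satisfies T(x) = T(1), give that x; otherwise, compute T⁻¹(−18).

2

Both pieces are strictly decreasing (slopes −2 and −8), so each is injective on its own interval.
The left piece maps (−∞, 1) onto (−10, ∞); the right piece maps [1, ∞) onto (−∞, −10].
Since −10 = −10, the images partition ℝ: T is injective and surjective, hence bijective.
Because the two images are disjoint, no x < 1 has T(x) = T(1), so we compute T⁻¹(−18): −18 lies in (−∞, −10], so solve −8x − 2 = −18: x = (−18 + 2)/(−8) = 2.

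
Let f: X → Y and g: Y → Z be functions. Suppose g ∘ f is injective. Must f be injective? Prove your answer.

Suppose f(a) = f(b). Applying g: (g ∘ f)(a) = (g ∘ f)(b). Since g ∘ f is injective, a = b. Thus f is injective.

injective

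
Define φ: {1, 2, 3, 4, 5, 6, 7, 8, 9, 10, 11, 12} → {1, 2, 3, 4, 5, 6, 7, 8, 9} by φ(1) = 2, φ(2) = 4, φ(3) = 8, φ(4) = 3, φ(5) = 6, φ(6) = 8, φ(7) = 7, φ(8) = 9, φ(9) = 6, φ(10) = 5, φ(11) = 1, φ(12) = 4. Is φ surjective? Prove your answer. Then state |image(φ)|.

Every element of the codomain has a preimage: 1 = φ(11), 2 = φ(1), 3 = φ(4), 4 = φ(2), 5 = φ(10), 6 = φ(5), 7 = φ(7), 8 = φ(3), 9 = φ(8).
Hence φ is surjective.
The image of φ is {1, 2, 3, 4, 5, 6, 7, 8, 9}, which has 9 elements.

9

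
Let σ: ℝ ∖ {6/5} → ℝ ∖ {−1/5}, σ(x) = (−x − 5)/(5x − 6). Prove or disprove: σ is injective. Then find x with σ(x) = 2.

Suppose σ(s) = σ(t). Cross-multiplying: (−s − 5)(5t − 6) = (−t − 5)(5s − 6).
Expanding both sides and cancelling the symmetric terms leaves 31·(s − t) = 0. Since 31 ≠ 0, s = t. So σ is injective.
Solving σ(x) = 2: cross-multiplying gives −x − 5 = 2(5x − 6), which rearranges to −11x = −7, so x = 7/11.

7/11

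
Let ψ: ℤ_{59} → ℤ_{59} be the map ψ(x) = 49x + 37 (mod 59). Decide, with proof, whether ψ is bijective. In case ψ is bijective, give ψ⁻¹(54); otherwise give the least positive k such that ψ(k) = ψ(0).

If ψ(x_1) = ψ(x_2), then 49x_1 ≡ 49x_2 (mod 59). Because gcd(49, 59) = 1, we may cancel 49 to get x_1 ≡ x_2 (mod 59).
We now compute 49⁻¹ mod 59 explicitly. Euclid's algorithm: 59 = 1·49 + 10, 49 = 4·10 + 9, 10 = 1·9 + 1; back-substituting gives 1 = 53·49 − 44·59, so 49⁻¹ ≡ 53 (mod 59).
Then y ↦ 53(y − 37) is a two-sided inverse to ψ, so every y ∈ ℤ_{59} has a preimage.
Therefore ψ is bijective.
Since ψ is bijective, we find ψ⁻¹(54): we need 49x ≡ 54 − 37 ≡ 17 (mod 59). Using 49⁻¹ = 53: x ≡ 53·17 = 901 = 15·59 + 16, so x = 16.
Check: ψ(16) = 49·16 + 37 = 821 = 13·59 + 54 ≡ 54 (mod 59).

16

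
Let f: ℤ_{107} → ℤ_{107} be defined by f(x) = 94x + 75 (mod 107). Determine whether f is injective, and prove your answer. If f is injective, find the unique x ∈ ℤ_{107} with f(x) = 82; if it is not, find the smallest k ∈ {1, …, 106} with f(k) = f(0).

Recall: f is injective if f(a) = f(b) implies a = b.
Suppose f(a) = f(b) in ℤ_{107}. Then 94a + 75 ≡ 94b + 75 (mod 107), therefore 94(a − b) ≡ 0 (mod 107).
Since gcd(94, 107) = 1, 94 is invertible modulo 107, thus a − b ≡ 0 (mod 107), i.e. a = b.
So f is injective.
We now compute 94⁻¹ mod 107 explicitly. Euclid's algorithm: 107 = 1·94 + 13, 94 = 7·13 + 3, 13 = 4·3 + 1; back-substituting gives 1 = 74·94 − 65·107, so 94⁻¹ ≡ 74 (mod 107).
Since f is injective, we compute f⁻¹(82): solve 94x + 75 ≡ 82 (mod 107), i.e. 94x ≡ 7 (mod 107).
Multiplying by 94⁻¹ = 74 gives x ≡ 74·7 = 518 = 4·107 + 90 ≡ 90 (mod 107).
Check: f(90) = 94·90 + 75 = 8535 = 79·107 + 82 ≡ 82 (mod 107).

90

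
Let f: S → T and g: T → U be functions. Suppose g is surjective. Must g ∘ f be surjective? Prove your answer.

No. Take S = {1}, T = U = {1, 2, 3, 4}, f(1) = 1, and g = identity (surjective).
Then (g ∘ f)(1) = 1, and 4 ∈ U has no preimage under g ∘ f, so g ∘ f is not surjective.

not surjective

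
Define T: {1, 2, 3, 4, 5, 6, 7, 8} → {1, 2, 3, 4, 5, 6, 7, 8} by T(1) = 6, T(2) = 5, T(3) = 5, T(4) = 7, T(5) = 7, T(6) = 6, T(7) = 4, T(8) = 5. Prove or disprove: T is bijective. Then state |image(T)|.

4

T(2) = 5 = T(3) with 2 ≠ 3, so T is not injective, hence not bijective.
The image of T is {4, 5, 6, 7}, which has 4 elements.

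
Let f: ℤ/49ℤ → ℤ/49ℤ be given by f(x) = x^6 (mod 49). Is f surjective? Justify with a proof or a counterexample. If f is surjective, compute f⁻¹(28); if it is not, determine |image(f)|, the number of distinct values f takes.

f(3): Repeated squaring mod 49: 3^1 ≡ 3, 3^2 ≡ 3² = 9, 3^4 ≡ 9² = 81 ≡ 32. Since 6 = 4 + 2, 3^6 ≡ 32·9: 32·9 = 288 ≡ 43. So 3^6 ≡ 43 (mod 49).
f(5): Repeated squaring mod 49: 5^1 ≡ 5, 5^2 ≡ 5² = 25, 5^4 ≡ 25² = 625 ≡ 37. Since 6 = 4 + 2, 5^6 ≡ 37·25: 37·25 = 925 ≡ 43. So 5^6 ≡ 43 (mod 49).
So f(3) = f(5) = 43 while 3 ≠ 5, hence f is not injective.
A non-injective map from the 49-element set ℤ/49ℤ to itself takes at most 48 distinct values, so it cannot be surjective. So f is not surjective.
Since f is not surjective, we determine |image(f)|. Computing x^6 mod 49 for each x (by repeated squaring, reducing mod 49 at every step), the values f(0), f(1), …, f(48) are: 0, 1, 15, 43, 29, 43, 8, 0, 43, 36, 8, 15, 22, 15, 0, 36, 8, 22, 1, 1, 22, 0, 29, 29, 36, 36, 29, 29, 0, 22, 1, 1, 22, 8, 36, 0, 15, 22, 15, 8, 36, 43, 0, 8, 43, 29, 43, 15, 1.
The distinct values are {0, 1, 8, 15, 22, 29, 36, 43}; there are 8 of them.

8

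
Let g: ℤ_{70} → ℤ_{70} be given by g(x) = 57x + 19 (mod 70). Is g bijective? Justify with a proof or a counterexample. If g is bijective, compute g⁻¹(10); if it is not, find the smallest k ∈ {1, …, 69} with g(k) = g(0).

If g(x_1) = g(x_2), then 57x_1 ≡ 57x_2 (mod 70). Because gcd(57, 70) = 1, we may cancel 57 to get x_1 ≡ x_2 (mod 70).
We now compute 57⁻¹ mod 70 explicitly. Euclid's algorithm: 70 = 1·57 + 13, 57 = 4·13 + 5, 13 = 2·5 + 3, 5 = 1·3 + 2, 3 = 1·2 + 1; back-substituting gives 1 = 43·57 − 35·70, so 57⁻¹ ≡ 43 (mod 70).
For any y ∈ ℤ_{70}, x = 43(y − 19) mod 70 satisfies g(x) = 57·43(y − 19) + 19 ≡ y (since 57·43 ≡ 1 mod 70). So every y has a preimage.
So g is bijective.
Since g is bijective, we compute g⁻¹(10): solve 57x + 19 ≡ 10 (mod 70), i.e. 57x ≡ 61 (mod 70).
Multiplying by 57⁻¹ = 43 gives x ≡ 43·61 = 2623 = 37·70 + 33 ≡ 33 (mod 70).
Check: g(33) = 57·33 + 19 = 1900 = 27·70 + 10 ≡ 10 (mod 70).

33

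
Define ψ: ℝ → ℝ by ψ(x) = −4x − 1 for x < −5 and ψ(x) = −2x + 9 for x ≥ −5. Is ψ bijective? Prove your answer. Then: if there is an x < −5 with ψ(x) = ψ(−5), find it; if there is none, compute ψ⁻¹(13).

Both pieces are strictly decreasing (slopes −4 and −2), so each is injective on its own interval.
The left piece maps (−∞, −5) onto (19, ∞); the right piece maps [−5, ∞) onto (−∞, 19].
Since 19 = 19, the images partition ℝ: ψ is injective and surjective, hence bijective.
Because the two images are disjoint, no x < −5 has ψ(x) = ψ(−5), so we compute ψ⁻¹(13): 13 lies in (−∞, 19], so solve −2x + 9 = 13: x = (13 − 9)/(−2) = −2.

-2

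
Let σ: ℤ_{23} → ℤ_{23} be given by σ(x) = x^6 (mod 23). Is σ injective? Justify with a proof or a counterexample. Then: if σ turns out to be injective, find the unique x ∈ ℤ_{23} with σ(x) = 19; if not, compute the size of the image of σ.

12

σ(11): Repeated squaring mod 23: 11^1 ≡ 11, 11^2 ≡ 11² = 121 ≡ 6, 11^4 ≡ 6² = 36 ≡ 13. Since 6 = 4 + 2, 11^6 ≡ 13·6: 13·6 = 78 ≡ 9. So 11^6 ≡ 9 (mod 23).
σ(12): Repeated squaring mod 23: 12^1 ≡ 12, 12^2 ≡ 12² = 144 ≡ 6, 12^4 ≡ 6² = 36 ≡ 13. Since 6 = 4 + 2, 12^6 ≡ 13·6: 13·6 = 78 ≡ 9. So 12^6 ≡ 9 (mod 23).
So σ(11) = σ(12) = 9 while 11 ≠ 12, therefore σ is not injective.
Since σ is not injective, we determine |image(σ)|. Computing x^6 mod 23 for each x (by repeated squaring, reducing mod 23 at every step), the values σ(0), σ(1), …, σ(22) are: 0, 1, 18, 16, 2, 8, 12, 4, 13, 3, 6, 9, 9, 6, 3, 13, 4, 12, 8, 2, 16, 18, 1.
The distinct values are {0, 1, 2, 3, 4, 6, 8, 9, 12, 13, 16, 18}; there are 12 of them.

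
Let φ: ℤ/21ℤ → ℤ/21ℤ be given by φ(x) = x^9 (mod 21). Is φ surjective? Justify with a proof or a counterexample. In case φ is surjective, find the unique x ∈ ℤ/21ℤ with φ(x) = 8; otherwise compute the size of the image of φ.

φ(1) = 1^9 = 1.
φ(4): Repeated squaring mod 21: 4^1 ≡ 4, 4^2 ≡ 4² = 16, 4^4 ≡ 16² = 256 ≡ 4, 4^8 ≡ 4² = 16. Since 9 = 8 + 1, 4^9 ≡ 16·4: 16·4 = 64 ≡ 1. So 4^9 ≡ 1 (mod 21).
So φ(1) = φ(4) = 1 while 1 ≠ 4, so φ is not injective.
A non-injective map from the 21-element set ℤ/21ℤ to itself takes at most 20 distinct values, so it cannot be surjective. So φ is not surjective.
Since φ is not surjective, we determine |image(φ)|. Computing x^9 mod 21 for each x (by repeated squaring, reducing mod 21 at every step), the values φ(0), φ(1), …, φ(20) are: 0, 1, 8, 6, 1, 20, 6, 7, 8, 15, 13, 8, 6, 13, 14, 15, 1, 20, 15, 13, 20.
The distinct values are {0, 1, 6, 7, 8, 13, 14, 15, 20}; there are 9 of them.

9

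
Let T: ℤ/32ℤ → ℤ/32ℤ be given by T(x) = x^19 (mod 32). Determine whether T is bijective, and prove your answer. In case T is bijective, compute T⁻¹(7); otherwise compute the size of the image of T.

17

T(0) = 0^19 = 0.
T(2): Repeated squaring mod 32: 2^1 ≡ 2, 2^2 ≡ 2² = 4, 2^4 ≡ 4² = 16, 2^8 ≡ 16² = 256 ≡ 0, 2^16 ≡ 0² = 0. Since 19 = 16 + 2 + 1, 2^19 ≡ 0·4·2: 0·4 = 0, then 0·2 = 0. So 2^19 ≡ 0 (mod 32).
So T(0) = T(2) = 0 while 0 ≠ 2, therefore T is not injective, hence not bijective.
Since T is not bijective, we determine |image(T)|. Computing x^19 mod 32 for each x (by repeated squaring, reducing mod 32 at every step), the values T(0), T(1), …, T(31) are: 0, 1, 0, 27, 0, 29, 0, 23, 0, 25, 0, 19, 0, 21, 0, 15, 0, 17, 0, 11, 0, 13, 0, 7, 0, 9, 0, 3, 0, 5, 0, 31.
The distinct values are {0, 1, 3, 5, 7, 9, 11, 13, 15, 17, 19, 21, 23, 25, 27, 29, 31}; there are 17 of them.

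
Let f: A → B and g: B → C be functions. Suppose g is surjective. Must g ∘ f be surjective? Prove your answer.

No. Take A = {0}, B = C = {0, 1, 2, 3}, f(0) = 0, and g = identity (surjective).
Then (g ∘ f)(0) = 0, and 3 ∈ C has no preimage under g ∘ f, so g ∘ f is not surjective.

not surjective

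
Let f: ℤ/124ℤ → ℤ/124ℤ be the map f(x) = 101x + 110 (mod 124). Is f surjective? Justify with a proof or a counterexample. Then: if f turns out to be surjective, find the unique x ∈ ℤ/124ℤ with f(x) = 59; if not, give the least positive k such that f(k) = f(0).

13

By definition, surjectivity means every element of the codomain has a preimage under f.
Since gcd(101, 124) = 1, 101 is invertible modulo 124. Euclid's algorithm: 124 = 1·101 + 23, 101 = 4·23 + 9, 23 = 2·9 + 5, 9 = 1·5 + 4, 5 = 1·4 + 1; back-substituting gives 1 = 97·101 − 79·124, so 101⁻¹ ≡ 97 (mod 124).
Then y ↦ 97(y − 110) is a two-sided inverse to f, so every y ∈ ℤ/124ℤ has a preimage.
So f is surjective.
Since f is surjective, we find f⁻¹(59): we need 101x ≡ 59 − 110 ≡ 73 (mod 124). Using 101⁻¹ = 97: x ≡ 97·73 = 7081 = 57·124 + 13, so x = 13.
Check: f(13) = 101·13 + 110 = 1423 = 11·124 + 59 ≡ 59 (mod 124).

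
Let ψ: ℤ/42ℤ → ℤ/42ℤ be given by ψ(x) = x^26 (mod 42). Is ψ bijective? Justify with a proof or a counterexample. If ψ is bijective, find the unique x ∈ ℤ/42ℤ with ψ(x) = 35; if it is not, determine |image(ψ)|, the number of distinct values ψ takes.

ψ(4): Repeated squaring mod 42: 4^1 ≡ 4, 4^2 ≡ 4² = 16, 4^4 ≡ 16² = 256 ≡ 4, 4^8 ≡ 4² = 16, 4^16 ≡ 16² = 256 ≡ 4. Since 26 = 16 + 8 + 2, 4^26 ≡ 4·16·16: 4·16 = 64 ≡ 22, then 22·16 = 352 ≡ 16. So 4^26 ≡ 16 (mod 42).
ψ(10): Repeated squaring mod 42: 10^1 ≡ 10, 10^2 ≡ 10² = 100 ≡ 16, 10^4 ≡ 16² = 256 ≡ 4, 10^8 ≡ 4² = 16, 10^16 ≡ 16² = 256 ≡ 4. Since 26 = 16 + 8 + 2, 10^26 ≡ 4·16·16: 4·16 = 64 ≡ 22, then 22·16 = 352 ≡ 16. So 10^26 ≡ 16 (mod 42).
So ψ(4) = ψ(10) = 16 while 4 ≠ 10, therefore ψ is not injective, hence not bijective.
Since ψ is not bijective, we determine |image(ψ)|. Computing x^26 mod 42 for each x (by repeated squaring, reducing mod 42 at every step), the values ψ(0), ψ(1), …, ψ(41) are: 0, 1, 4, 9, 16, 25, 36, 7, 22, 39, 16, 37, 18, 1, 28, 15, 4, 37, 30, 25, 22, 21, 22, 25, 30, 37, 4, 15, 28, 1, 18, 37, 16, 39, 22, 7, 36, 25, 16, 9, 4, 1.
The distinct values are {0, 1, 4, 7, 9, 15, 16, 18, 21, 22, 25, 28, 30, 36, 37, 39}; there are 16 of them.

16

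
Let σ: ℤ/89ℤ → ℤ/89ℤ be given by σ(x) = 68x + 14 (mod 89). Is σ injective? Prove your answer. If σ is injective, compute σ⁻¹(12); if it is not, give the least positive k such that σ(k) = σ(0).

34

If σ(a) = σ(b), then 68a ≡ 68b (mod 89). Because gcd(68, 89) = 1, we may cancel 68 to get a ≡ b (mod 89).
Hence σ is injective.
We now compute 68⁻¹ mod 89 explicitly. Euclid's algorithm: 89 = 1·68 + 21, 68 = 3·21 + 5, 21 = 4·5 + 1; back-substituting gives 1 = 72·68 − 55·89, so 68⁻¹ ≡ 72 (mod 89).
Since σ is injective, we compute σ⁻¹(12): solve 68x + 14 ≡ 12 (mod 89), i.e. 68x ≡ 87 (mod 89).
Multiplying by 68⁻¹ = 72 gives x ≡ 72·87 = 6264 = 70·89 + 34 ≡ 34 (mod 89).
Check: σ(34) = 68·34 + 14 = 2326 = 26·89 + 12 ≡ 12 (mod 89).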